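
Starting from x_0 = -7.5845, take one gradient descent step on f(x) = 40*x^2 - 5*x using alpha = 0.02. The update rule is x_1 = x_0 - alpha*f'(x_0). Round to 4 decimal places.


We compute the gradient at x_0 and apply the update.
f'(x) = 80*x - 5
f'(-7.5845) = 80*-7.5845 - 5 = -611.76
x_1 = -7.5845 - 0.02*-611.76 = 4.6507


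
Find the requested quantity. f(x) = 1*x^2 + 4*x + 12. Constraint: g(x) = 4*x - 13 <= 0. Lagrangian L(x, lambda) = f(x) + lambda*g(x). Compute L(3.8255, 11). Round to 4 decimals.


Step 1: Evaluate f(x).
f(3.8255) = 1*3.8255^2 + 4*3.8255 + 12 = 41.9365
Step 2: Evaluate g(x).
g(3.8255) = 4*3.8255 - 13 = 2.302
Step 3: Compute Lagrangian.
L = 41.9365 + 11*2.302 = 67.2585


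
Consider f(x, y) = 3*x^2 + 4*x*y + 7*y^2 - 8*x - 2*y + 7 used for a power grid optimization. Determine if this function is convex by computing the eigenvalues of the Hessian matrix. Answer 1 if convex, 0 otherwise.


The Hessian of f(x,y) = 3*x^2 + 4*x*y + 7*y^2 - 8*x - 2*y + 7 is:
H = [[6, 4], [4, 14]]
Trace = 6 + 14 = 20
Determinant = 6*14 - (4)^2 = 68
Discriminant = (20)^2 - 4*68 = 128.0
Eigenvalues: lambda_1 = 4.3431, lambda_2 = 15.6569
The function is convex.

1


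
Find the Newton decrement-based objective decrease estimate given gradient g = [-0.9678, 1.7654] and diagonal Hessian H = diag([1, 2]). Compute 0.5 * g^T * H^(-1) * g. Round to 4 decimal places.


Step 1: H is diagonal, so H^(-1) * g = [-0.9678, 0.8827].
Step 2: g^T H^(-1) g = sum_i g_i^2 / H_ii
  = (-0.9678)^2/1 + (1.7654)^2/2
  = 0.9366 + 1.5583 = 2.495
Step 3: Objective decrease = 0.5 * g^T H^(-1) g = 1.2475


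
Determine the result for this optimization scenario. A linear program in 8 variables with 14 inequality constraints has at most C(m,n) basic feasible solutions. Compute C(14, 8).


Each vertex corresponds to some choice of n active constraints out of m, so the number of vertices is at most C(m, n) = m! / (n!(m-n)!).
m = 14, n = 8
Numerator: 14 * 13 * 12 * 11 * 10 * 9 * 8 * 7
Denominator: 8! = 40320
C(14, 8) = 3003


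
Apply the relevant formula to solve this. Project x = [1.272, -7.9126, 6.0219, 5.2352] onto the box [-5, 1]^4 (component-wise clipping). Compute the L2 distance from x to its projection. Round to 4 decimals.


Project each component onto [-5, 1].
clip(1.272) = 1.0, clip(-7.9126) = -5.0, clip(6.0219) = 1.0, clip(5.2352) = 1.0
Projection = [1.0, -5.0, 1.0, 1.0]
Squared diffs: [0.074, 8.4832, 25.2195, 17.9369]
Distance = sqrt(51.7136) = 7.1912


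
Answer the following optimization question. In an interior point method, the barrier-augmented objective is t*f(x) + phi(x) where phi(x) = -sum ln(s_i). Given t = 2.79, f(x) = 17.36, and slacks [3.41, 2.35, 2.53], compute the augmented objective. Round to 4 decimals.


Step 1: Compute log-barrier.
ln values: [1.2267, 0.8544, 0.9282]
phi = -(1.2267 + 0.8544 + 0.9282) = -3.0093
Step 2: Compute augmented objective.
t*f(x) = 2.79*17.36 = 48.4344
Total = 48.4344 - 3.0093 = 45.4251


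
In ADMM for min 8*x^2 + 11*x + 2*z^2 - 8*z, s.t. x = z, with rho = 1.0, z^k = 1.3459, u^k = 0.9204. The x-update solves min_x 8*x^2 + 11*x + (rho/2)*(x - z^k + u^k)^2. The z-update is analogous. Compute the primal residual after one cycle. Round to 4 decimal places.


ADMM iteration with rho = 1.0, z^k = 1.3459, u^k = 0.9204
Step 1: x-update.
Minimize 8*x^2 + 11*x + (1.0/2)*(x - 1.3459 + 0.9204)^2
FOC: (2*8 + 1.0)*x = -11 + 1.0*(1.3459 - 0.9204)
x^{k+1} = -0.622
Step 2: z-update.
Minimize 2*z^2 - 8*z + (1.0/2)*(-0.622 - z + 0.9204)^2
FOC: (2*2 + 1.0)*z = 8 + 1.0*(-0.622 + 0.9204)
z^{k+1} = 1.6597
Step 3: u-update.
u^{k+1} = 0.9204 - 0.622 - 1.6597 = -1.3613
Step 4: Primal residual = |-0.622 - 1.6597| = 2.2817


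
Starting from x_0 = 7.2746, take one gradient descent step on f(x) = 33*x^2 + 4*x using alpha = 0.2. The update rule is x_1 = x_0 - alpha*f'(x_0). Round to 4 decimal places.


We compute the gradient at x_0 and apply the update.
f'(x) = 66*x + 4
f'(7.2746) = 66*7.2746 + 4 = 484.1236
x_1 = 7.2746 - 0.2*484.1236 = -89.5501


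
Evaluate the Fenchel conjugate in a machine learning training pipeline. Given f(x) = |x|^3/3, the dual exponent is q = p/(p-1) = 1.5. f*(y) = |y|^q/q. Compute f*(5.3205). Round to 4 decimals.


The conjugate exponent q satisfies 1/p + 1/q = 1.
p = 3, so q = 3/(3 - 1) = 1.5
|y|^q = 5.3205^1.5 = 12.2724
f*(5.3205) = 12.2724 / 1.5 = 8.1816


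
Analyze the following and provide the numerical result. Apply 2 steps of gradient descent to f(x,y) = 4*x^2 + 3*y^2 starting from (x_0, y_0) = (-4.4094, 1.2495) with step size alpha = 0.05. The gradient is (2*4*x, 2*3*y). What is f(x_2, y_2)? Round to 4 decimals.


Gradient descent on f(x,y) = 4*x^2 + 3*y^2.
Starting point: (-4.4094, 1.2495), alpha = 0.05
Step 1: grad_x = 2*4*-4.4094 = -35.2752, grad_y = 2*3*1.2495 = 7.497
  x_1 = -4.4094 - 0.05*-35.2752 = -2.6456
  y_1 = 1.2495 - 0.05*7.497 = 0.8747
Step 2: grad_x = 2*4*-2.6456 = -21.1651, grad_y = 2*3*0.8747 = 5.2479
  x_2 = -2.6456 - 0.05*-21.1651 = -1.5874
  y_2 = 0.8747 - 0.05*5.2479 = 0.6123
f(-1.5874, 0.6123) = 4*(-1.5874)^2 + 3*0.6123^2 = 11.2037


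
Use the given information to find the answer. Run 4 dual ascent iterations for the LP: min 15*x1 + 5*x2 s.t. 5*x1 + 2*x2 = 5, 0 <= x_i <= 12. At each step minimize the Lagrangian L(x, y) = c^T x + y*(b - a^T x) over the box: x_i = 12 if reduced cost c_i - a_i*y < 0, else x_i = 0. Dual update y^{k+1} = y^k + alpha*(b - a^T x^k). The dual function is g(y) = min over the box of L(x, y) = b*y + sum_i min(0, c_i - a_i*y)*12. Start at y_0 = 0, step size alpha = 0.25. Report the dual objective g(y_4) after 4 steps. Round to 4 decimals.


Dual ascent for LP: min 15*x1 + 5*x2, 5*x1 + 2*x2 = 5, 0 <= x_i <= 12
Step 1: y^k = 0.0, reduced costs: (15.0, 5.0)
  x^k = (0.0, 0.0), subgradient = b - a^T x = 5.0
  y^{k+1} = 0.0 + 0.25*5.0 = 1.25
Step 2: y^k = 1.25, reduced costs: (8.75, 2.5)
  x^k = (0.0, 0.0), subgradient = b - a^T x = 5.0
  y^{k+1} = 1.25 + 0.25*5.0 = 2.5
Step 3: y^k = 2.5, reduced costs: (2.5, 0.0)
  x^k = (0.0, 0.0), subgradient = b - a^T x = 5.0
  y^{k+1} = 2.5 + 0.25*5.0 = 3.75
Step 4: y^k = 3.75, reduced costs: (-3.75, -2.5)
  x^k = (12.0, 12.0), subgradient = b - a^T x = -79.0
  y^{k+1} = 3.75 + 0.25*-79.0 = -16.0
Dual objective at y_4 = -16.0: reduced costs (95.0, 37.0), box minimizer x = (0.0, 0.0)
g(y_4) = b*y + (c1 - a1*y)*x1 + (c2 - a2*y)*x2 = 5*(-16.0) + 95.0*0.0 + 37.0*0.0 = -80.0 + 0.0 + 0.0 = -80.0


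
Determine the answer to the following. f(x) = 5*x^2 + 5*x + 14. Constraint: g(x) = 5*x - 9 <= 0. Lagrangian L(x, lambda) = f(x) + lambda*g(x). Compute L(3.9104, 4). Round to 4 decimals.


Step 1: Evaluate f(x).
f(3.9104) = 5*3.9104^2 + 5*3.9104 + 14 = 110.0081
Step 2: Evaluate g(x).
g(3.9104) = 5*3.9104 - 9 = 10.552
Step 3: Compute Lagrangian.
L = 110.0081 + 4*10.552 = 152.2161


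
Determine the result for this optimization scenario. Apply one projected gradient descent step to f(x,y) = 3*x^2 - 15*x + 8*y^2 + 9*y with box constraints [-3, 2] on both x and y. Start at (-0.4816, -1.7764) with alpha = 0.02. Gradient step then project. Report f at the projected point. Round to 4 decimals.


Step 1: Compute gradient at (-0.4816, -1.7764).
grad_x = 2*3*-0.4816 - 15 = -17.8896
grad_y = 2*8*-1.7764 + 9 = -19.4224
Step 2: Gradient step.
x_raw = -0.4816 - 0.02*-17.8896 = -0.1238
y_raw = -1.7764 - 0.02*-19.4224 = -1.388
Step 3: Project onto [-3, 2].
x_proj = clip(-0.1238) = -0.1238
y_proj = clip(-1.388) = -1.388
Step 4: Evaluate f.
f(-0.1238, -1.388) = 4.8228


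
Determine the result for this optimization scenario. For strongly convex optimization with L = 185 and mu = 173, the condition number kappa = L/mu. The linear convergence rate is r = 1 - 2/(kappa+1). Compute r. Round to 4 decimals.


Step 1: Compute the condition number.
kappa = L/mu = 185/173 = 1.0694
Step 2: Compute the convergence rate.
r = 1 - 2/(kappa + 1) = 1 - 2*mu/(L + mu) = (L - mu)/(L + mu) = 12/358 = 0.0335


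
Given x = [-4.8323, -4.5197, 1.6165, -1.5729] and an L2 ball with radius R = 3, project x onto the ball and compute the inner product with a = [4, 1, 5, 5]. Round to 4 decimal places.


Step 1: Compute ||x|| (intermediates to 6 decimals).
||x|| = sqrt((-4.8323)^2 + (-4.5197)^2 + 1.6165^2 + (-1.5729)^2) = 6.990415
Step 2: Project.
Since ||x|| > R, scale = R/||x|| = 3/6.990415 = 0.429159, proj(x) = scale * x
proj(x) = [-2.073825, -1.93967, 0.693736, -0.675024]
Step 3: Dot product.
a^T * proj(x) = 4*(-2.073825) + 1*(-1.93967) + 5*0.693736 + 5*(-0.675024) = -10.1414


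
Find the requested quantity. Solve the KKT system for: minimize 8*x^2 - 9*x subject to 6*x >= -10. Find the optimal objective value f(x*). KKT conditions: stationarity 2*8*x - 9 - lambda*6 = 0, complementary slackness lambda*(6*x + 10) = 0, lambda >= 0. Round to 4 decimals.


Step 1: Try lambda = 0 (constraint inactive).
Stationarity: 2*8*x - 9 = 0
x* = 9/(2*8) = 0.5625
Check constraint: 6*0.5625 = 3.375 >= -10 -- satisfied.
Step 2: Compute optimal value.
f(x*) = 8*0.5625^2 - 9*0.5625 = -2.5313


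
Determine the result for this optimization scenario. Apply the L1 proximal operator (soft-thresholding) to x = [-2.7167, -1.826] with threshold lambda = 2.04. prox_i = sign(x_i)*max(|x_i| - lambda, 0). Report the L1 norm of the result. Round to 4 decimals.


Soft-thresholding with lambda = 2.04:
prox(-2.7167) = sign(-2.7167)*max(|-2.7167| - 2.04, 0) = -0.6767
prox(-1.826) = sign(-1.826)*max(|-1.826| - 2.04, 0) = 0.0
prox(x) = [-0.6767, 0.0]
||prox(x)||_1 = 0.6767 + 0.0 = 0.6767


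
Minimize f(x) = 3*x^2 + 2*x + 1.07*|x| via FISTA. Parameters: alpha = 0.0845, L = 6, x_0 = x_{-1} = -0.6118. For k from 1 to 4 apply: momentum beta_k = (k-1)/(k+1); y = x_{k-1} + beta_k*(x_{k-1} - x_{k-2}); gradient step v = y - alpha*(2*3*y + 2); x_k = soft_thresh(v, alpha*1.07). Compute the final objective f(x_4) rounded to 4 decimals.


FISTA on f(x) = 3*x^2 + 2*x + 1.07*|x|
L = 6, alpha = 0.0845
Iteration 1: beta = 0.0, y = -0.6118 + 0.0*(-0.6118 + 0.6118) = -0.6118
  grad(y) = -1.6708, v = y - alpha*grad = -0.4706
  prox(v) = soft_thresh(-0.4706, 0.0904) = -0.3802
Iteration 2: beta = 0.3333, y = -0.3802 + 0.3333*(-0.3802 + 0.6118) = -0.303
  grad(y) = 0.182, v = y - alpha*grad = -0.3184
  prox(v) = soft_thresh(-0.3184, 0.0904) = -0.228
Iteration 3: beta = 0.5, y = -0.228 + 0.5*(-0.228 + 0.3802) = -0.1518
  grad(y) = 1.0889, v = y - alpha*grad = -0.2439
  prox(v) = soft_thresh(-0.2439, 0.0904) = -0.1534
Iteration 4: beta = 0.6, y = -0.1534 + 0.6*(-0.1534 + 0.228) = -0.1087
  grad(y) = 1.3476, v = y - alpha*grad = -0.2226
  prox(v) = soft_thresh(-0.2226, 0.0904) = -0.1322
f(x_4) = 3*(-0.1322)^2 + 2*(-0.1322) + 1.07*|-0.1322| = -0.0705


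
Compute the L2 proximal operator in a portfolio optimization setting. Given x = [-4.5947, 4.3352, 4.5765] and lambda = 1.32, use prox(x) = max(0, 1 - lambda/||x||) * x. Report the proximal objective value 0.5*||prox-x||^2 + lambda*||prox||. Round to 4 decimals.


Step 1: Compute ||x||.
||x|| = 7.8006
Step 2: Compute scaling factor.
scale = max(0, 1 - 1.32/7.8006) = 0.8308
Step 3: prox(x) = [-3.8172, 3.6016, 3.8021]
||prox(x)|| = 6.4806
Step 4: Proximal objective.
0.5*||prox-x||^2 = 0.8712
lambda*||prox|| = 8.5544
Total = 9.4256


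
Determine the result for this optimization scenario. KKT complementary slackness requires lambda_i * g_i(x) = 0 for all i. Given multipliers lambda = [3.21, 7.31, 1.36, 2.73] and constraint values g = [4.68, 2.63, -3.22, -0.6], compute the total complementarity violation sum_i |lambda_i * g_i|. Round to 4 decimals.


KKT complementary slackness check:
lambda_1 * g_1 = 3.21 * 4.68 = 15.0228
lambda_2 * g_2 = 7.31 * 2.63 = 19.2253
lambda_3 * g_3 = 1.36 * -3.22 = -4.3792
lambda_4 * g_4 = 2.73 * -0.6 = -1.638
Total violation = 15.0228 + 19.2253 + 4.3792 + 1.638 = 40.2653


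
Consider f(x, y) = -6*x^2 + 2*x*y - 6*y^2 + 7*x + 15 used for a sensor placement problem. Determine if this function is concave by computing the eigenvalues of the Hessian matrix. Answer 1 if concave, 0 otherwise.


The Hessian of f(x,y) = -6*x^2 + 2*x*y - 6*y^2 + 7*x + 15 is:
H = [[-12, 2], [2, -12]]
Trace = -12 - 12 = -24
Determinant = -12*-12 - (2)^2 = 140
Discriminant = (-24)^2 - 4*140 = 16.0
Eigenvalues: lambda_1 = -14.0, lambda_2 = -10.0
The function is concave.

1


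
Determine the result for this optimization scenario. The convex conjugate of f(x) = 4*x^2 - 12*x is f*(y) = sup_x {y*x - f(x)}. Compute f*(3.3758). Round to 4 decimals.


f*(y) = sup_x {y*x - a*x^2 - b*x} = sup_x {(y-b)*x - a*x^2}
FOC: (y - b) - 2a*x = 0 => x* = (y - b)/(2a)
x* = (3.3758 + 12)/(2*4) = 1.922
f*(3.3758) = (y-b)^2/(4a) = (3.3758 + 12)^2/(4*4)
= 236.4152/16 = 14.776


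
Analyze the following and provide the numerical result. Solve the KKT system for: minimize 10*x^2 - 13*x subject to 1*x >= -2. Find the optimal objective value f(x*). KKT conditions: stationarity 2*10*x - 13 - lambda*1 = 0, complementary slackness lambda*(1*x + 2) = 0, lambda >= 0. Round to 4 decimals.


Step 1: Try lambda = 0 (constraint inactive).
Stationarity: 2*10*x - 13 = 0
x* = 13/(2*10) = 0.65
Check constraint: 1*0.65 = 0.65 >= -2 -- satisfied.
Step 2: Compute optimal value.
f(x*) = 10*0.65^2 - 13*0.65 = -4.225


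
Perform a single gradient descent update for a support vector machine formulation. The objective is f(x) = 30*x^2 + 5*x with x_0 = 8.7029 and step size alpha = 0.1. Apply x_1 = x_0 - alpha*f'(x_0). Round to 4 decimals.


We compute the gradient at x_0 and apply the update.
f'(x) = 60*x + 5
f'(8.7029) = 60*8.7029 + 5 = 527.174
x_1 = 8.7029 - 0.1*527.174 = -44.0145


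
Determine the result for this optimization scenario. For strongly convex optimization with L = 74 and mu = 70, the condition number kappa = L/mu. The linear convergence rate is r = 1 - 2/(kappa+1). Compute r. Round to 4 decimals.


Step 1: Compute the condition number.
kappa = L/mu = 74/70 = 1.0571
Step 2: Compute the convergence rate.
r = 1 - 2/(kappa + 1) = 1 - 2*mu/(L + mu) = (L - mu)/(L + mu) = 4/144 = 0.0278


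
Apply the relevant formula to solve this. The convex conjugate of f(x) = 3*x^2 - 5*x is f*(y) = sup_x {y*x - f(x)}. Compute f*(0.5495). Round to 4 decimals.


f*(y) = sup_x {y*x - a*x^2 - b*x} = sup_x {(y-b)*x - a*x^2}
FOC: (y - b) - 2a*x = 0 => x* = (y - b)/(2a)
x* = (0.5495 + 5)/(2*3) = 0.9249
f*(0.5495) = (y-b)^2/(4a) = (0.5495 + 5)^2/(4*3)
= 30.797/12 = 2.5664


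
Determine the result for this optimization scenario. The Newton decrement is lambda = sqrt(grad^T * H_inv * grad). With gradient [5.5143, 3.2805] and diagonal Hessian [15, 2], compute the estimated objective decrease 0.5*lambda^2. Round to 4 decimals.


Step 1: H is diagonal, so H^(-1) * g = [0.3676, 1.6403].
Step 2: g^T H^(-1) g = sum_i g_i^2 / H_ii
  = (5.5143)^2/15 + (3.2805)^2/2
  = 2.0272 + 5.3808 = 7.408
Step 3: Objective decrease = 0.5 * g^T H^(-1) g = 3.704


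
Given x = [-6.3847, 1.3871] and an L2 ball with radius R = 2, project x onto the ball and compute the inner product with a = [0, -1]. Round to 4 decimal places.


Step 1: Compute ||x|| (intermediates to 6 decimals).
||x|| = sqrt((-6.3847)^2 + 1.3871^2) = 6.533639
Step 2: Project.
Since ||x|| > R, scale = R/||x|| = 2/6.533639 = 0.306108, proj(x) = scale * x
proj(x) = [-1.954408, 0.424602]
Step 3: Dot product.
a^T * proj(x) = 0*(-1.954408) - 1*0.424602 = -0.4246


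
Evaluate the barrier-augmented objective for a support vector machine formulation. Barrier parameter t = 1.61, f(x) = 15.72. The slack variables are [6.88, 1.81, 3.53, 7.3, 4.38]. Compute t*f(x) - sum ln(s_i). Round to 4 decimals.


Step 1: Compute log-barrier.
ln values: [1.9286, 0.5933, 1.2613, 1.9879, 1.477]
phi = -(1.9286 + 0.5933 + 1.2613 + 1.9879 + 1.477) = -7.2482
Step 2: Compute augmented objective.
t*f(x) = 1.61*15.72 = 25.3092
Total = 25.3092 - 7.2482 = 18.061


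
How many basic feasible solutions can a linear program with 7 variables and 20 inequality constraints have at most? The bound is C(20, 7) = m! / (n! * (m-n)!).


Each vertex corresponds to some choice of n active constraints out of m, so the number of vertices is at most C(m, n) = m! / (n!(m-n)!).
m = 20, n = 7
Numerator: 20 * 19 * 18 * 17 * 16 * 15 * 14
Denominator: 7! = 5040
C(20, 7) = 77520


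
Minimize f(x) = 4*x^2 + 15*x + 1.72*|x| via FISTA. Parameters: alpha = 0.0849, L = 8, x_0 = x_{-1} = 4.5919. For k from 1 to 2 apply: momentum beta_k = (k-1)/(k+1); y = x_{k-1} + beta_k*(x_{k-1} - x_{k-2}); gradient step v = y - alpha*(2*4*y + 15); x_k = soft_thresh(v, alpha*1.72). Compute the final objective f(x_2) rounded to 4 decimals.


FISTA on f(x) = 4*x^2 + 15*x + 1.72*|x|
L = 8, alpha = 0.0849
Iteration 1: beta = 0.0, y = 4.5919 + 0.0*(4.5919 - 4.5919) = 4.5919
  grad(y) = 51.7352, v = y - alpha*grad = 0.1996
  prox(v) = soft_thresh(0.1996, 0.146) = 0.0536
Iteration 2: beta = 0.3333, y = 0.0536 + 0.3333*(0.0536 - 4.5919) = -1.4592
  grad(y) = 3.3262, v = y - alpha*grad = -1.7416
  prox(v) = soft_thresh(-1.7416, 0.146) = -1.5956
f(x_2) = 4*(-1.5956)^2 + 15*(-1.5956) + 1.72*|-1.5956| = -11.0058


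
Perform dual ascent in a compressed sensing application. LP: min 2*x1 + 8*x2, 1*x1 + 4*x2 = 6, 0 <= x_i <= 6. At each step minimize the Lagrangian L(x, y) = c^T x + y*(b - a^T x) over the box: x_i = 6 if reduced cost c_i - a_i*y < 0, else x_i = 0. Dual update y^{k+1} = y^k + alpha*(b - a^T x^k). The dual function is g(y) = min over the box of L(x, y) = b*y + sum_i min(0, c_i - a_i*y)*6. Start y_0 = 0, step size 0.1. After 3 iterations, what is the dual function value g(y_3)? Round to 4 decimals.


Dual ascent for LP: min 2*x1 + 8*x2, 1*x1 + 4*x2 = 6, 0 <= x_i <= 6
Step 1: y^k = 0.0, reduced costs: (2.0, 8.0)
  x^k = (0.0, 0.0), subgradient = b - a^T x = 6.0
  y^{k+1} = 0.0 + 0.1*6.0 = 0.6
Step 2: y^k = 0.6, reduced costs: (1.4, 5.6)
  x^k = (0.0, 0.0), subgradient = b - a^T x = 6.0
  y^{k+1} = 0.6 + 0.1*6.0 = 1.2
Step 3: y^k = 1.2, reduced costs: (0.8, 3.2)
  x^k = (0.0, 0.0), subgradient = b - a^T x = 6.0
  y^{k+1} = 1.2 + 0.1*6.0 = 1.8
Dual objective at y_3 = 1.8: reduced costs (0.2, 0.8), box minimizer x = (0.0, 0.0)
g(y_3) = b*y + (c1 - a1*y)*x1 + (c2 - a2*y)*x2 = 6*1.8 + 0.2*0.0 + 0.8*0.0 = 10.8 + 0.0 + 0.0 = 10.8


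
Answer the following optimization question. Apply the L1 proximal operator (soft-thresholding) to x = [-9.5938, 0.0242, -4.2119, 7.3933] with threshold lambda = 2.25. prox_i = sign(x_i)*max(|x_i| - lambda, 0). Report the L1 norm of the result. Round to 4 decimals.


Soft-thresholding with lambda = 2.25:
prox(-9.5938) = sign(-9.5938)*max(|-9.5938| - 2.25, 0) = -7.3438
prox(0.0242) = sign(0.0242)*max(|0.0242| - 2.25, 0) = 0.0
prox(-4.2119) = sign(-4.2119)*max(|-4.2119| - 2.25, 0) = -1.9619
prox(7.3933) = sign(7.3933)*max(|7.3933| - 2.25, 0) = 5.1433
prox(x) = [-7.3438, 0.0, -1.9619, 5.1433]
||prox(x)||_1 = 7.3438 + 0.0 + 1.9619 + 5.1433 = 14.449


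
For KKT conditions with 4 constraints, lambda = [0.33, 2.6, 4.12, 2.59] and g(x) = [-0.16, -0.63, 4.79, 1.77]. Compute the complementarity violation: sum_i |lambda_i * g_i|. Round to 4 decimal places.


KKT complementary slackness check:
lambda_1 * g_1 = 0.33 * -0.16 = -0.0528
lambda_2 * g_2 = 2.6 * -0.63 = -1.638
lambda_3 * g_3 = 4.12 * 4.79 = 19.7348
lambda_4 * g_4 = 2.59 * 1.77 = 4.5843
Total violation = 0.0528 + 1.638 + 19.7348 + 4.5843 = 26.0099


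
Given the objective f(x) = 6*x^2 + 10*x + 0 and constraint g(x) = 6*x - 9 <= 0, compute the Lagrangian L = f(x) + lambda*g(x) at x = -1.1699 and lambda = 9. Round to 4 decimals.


Step 1: Evaluate f(x).
f(-1.1699) = 6*(-1.1699)^2 + 10*(-1.1699) + 0 = -3.487
Step 2: Evaluate g(x).
g(-1.1699) = 6*-1.1699 - 9 = -16.0194
Step 3: Compute Lagrangian.
L = -3.487 + 9*-16.0194 = -147.6616


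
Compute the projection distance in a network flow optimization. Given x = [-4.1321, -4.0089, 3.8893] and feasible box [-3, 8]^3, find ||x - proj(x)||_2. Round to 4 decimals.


Project each component onto [-3, 8].
clip(-4.1321) = -3.0, clip(-4.0089) = -3.0, clip(3.8893) = 3.8893
Projection = [-3.0, -3.0, 3.8893]
Squared diffs: [1.2817, 1.0179, 0.0]
Distance = sqrt(2.2996) = 1.5164


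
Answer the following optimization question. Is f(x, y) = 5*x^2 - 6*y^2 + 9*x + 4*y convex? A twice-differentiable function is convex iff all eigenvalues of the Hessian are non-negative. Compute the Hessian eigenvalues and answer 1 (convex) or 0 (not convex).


The Hessian of f(x,y) = 5*x^2 - 6*y^2 + 9*x + 4*y is:
H = [[10, 0], [0, -12]]
Trace = 10 - 12 = -2
Determinant = 10*-12 - (0)^2 = -120
Discriminant = (-2)^2 - 4*-120 = 484.0
Eigenvalues: lambda_1 = -12.0, lambda_2 = 10.0
The function is not convex.

0


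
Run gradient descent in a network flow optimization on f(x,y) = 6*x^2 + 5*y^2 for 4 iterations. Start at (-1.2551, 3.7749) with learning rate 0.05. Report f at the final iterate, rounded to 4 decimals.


Gradient descent on f(x,y) = 6*x^2 + 5*y^2.
Starting point: (-1.2551, 3.7749), alpha = 0.05
Step 1: grad_x = 2*6*-1.2551 = -15.0612, grad_y = 2*5*3.7749 = 37.749
  x_1 = -1.2551 - 0.05*-15.0612 = -0.502
  y_1 = 3.7749 - 0.05*37.749 = 1.8875
Step 2: grad_x = 2*6*-0.502 = -6.0245, grad_y = 2*5*1.8875 = 18.8745
  x_2 = -0.502 - 0.05*-6.0245 = -0.2008
  y_2 = 1.8875 - 0.05*18.8745 = 0.9437
Step 3: grad_x = 2*6*-0.2008 = -2.4098, grad_y = 2*5*0.9437 = 9.4373
  x_3 = -0.2008 - 0.05*-2.4098 = -0.0803
  y_3 = 0.9437 - 0.05*9.4373 = 0.4719
Step 4: grad_x = 2*6*-0.0803 = -0.9639, grad_y = 2*5*0.4719 = 4.7186
  x_4 = -0.0803 - 0.05*-0.9639 = -0.0321
  y_4 = 0.4719 - 0.05*4.7186 = 0.2359
f(-0.0321, 0.2359) = 6*(-0.0321)^2 + 5*0.2359^2 = 0.2845


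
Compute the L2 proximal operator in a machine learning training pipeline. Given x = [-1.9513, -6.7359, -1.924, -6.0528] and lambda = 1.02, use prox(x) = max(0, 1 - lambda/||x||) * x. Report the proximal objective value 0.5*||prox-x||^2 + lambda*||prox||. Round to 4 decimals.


Step 1: Compute ||x||.
||x|| = 9.4614
Step 2: Compute scaling factor.
scale = max(0, 1 - 1.02/9.4614) = 0.8922
Step 3: prox(x) = [-1.7409, -6.0097, -1.7166, -5.4003]
||prox(x)|| = 8.4414
Step 4: Proximal objective.
0.5*||prox-x||^2 = 0.5202
lambda*||prox|| = 8.6102
Total = 9.1304


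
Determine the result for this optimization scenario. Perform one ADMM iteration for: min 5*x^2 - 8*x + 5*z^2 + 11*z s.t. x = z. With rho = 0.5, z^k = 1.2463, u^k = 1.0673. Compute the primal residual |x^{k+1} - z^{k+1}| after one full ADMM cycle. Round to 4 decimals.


ADMM iteration with rho = 0.5, z^k = 1.2463, u^k = 1.0673
Step 1: x-update.
Minimize 5*x^2 - 8*x + (0.5/2)*(x - 1.2463 + 1.0673)^2
FOC: (2*5 + 0.5)*x = 8 + 0.5*(1.2463 - 1.0673)
x^{k+1} = 0.7704
Step 2: z-update.
Minimize 5*z^2 + 11*z + (0.5/2)*(0.7704 - z + 1.0673)^2
FOC: (2*5 + 0.5)*z = -11 + 0.5*(0.7704 + 1.0673)
z^{k+1} = -0.9601
Step 3: u-update.
u^{k+1} = 1.0673 + 0.7704 + 0.9601 = 2.7978
Step 4: Primal residual = |0.7704 + 0.9601| = 1.7305


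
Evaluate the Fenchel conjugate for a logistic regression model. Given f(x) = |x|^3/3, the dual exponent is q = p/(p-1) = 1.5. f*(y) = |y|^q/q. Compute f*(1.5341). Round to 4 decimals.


The conjugate exponent q satisfies 1/p + 1/q = 1.
p = 3, so q = 3/(3 - 1) = 1.5
|y|^q = 1.5341^1.5 = 1.9001
f*(1.5341) = 1.9001 / 1.5 = 1.2667


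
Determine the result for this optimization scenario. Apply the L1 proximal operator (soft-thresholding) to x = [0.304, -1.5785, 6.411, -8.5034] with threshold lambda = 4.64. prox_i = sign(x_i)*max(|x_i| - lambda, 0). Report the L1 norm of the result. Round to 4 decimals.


Soft-thresholding with lambda = 4.64:
prox(0.304) = sign(0.304)*max(|0.304| - 4.64, 0) = 0.0
prox(-1.5785) = sign(-1.5785)*max(|-1.5785| - 4.64, 0) = 0.0
prox(6.411) = sign(6.411)*max(|6.411| - 4.64, 0) = 1.771
prox(-8.5034) = sign(-8.5034)*max(|-8.5034| - 4.64, 0) = -3.8634
prox(x) = [0.0, 0.0, 1.771, -3.8634]
||prox(x)||_1 = 0.0 + 0.0 + 1.771 + 3.8634 = 5.6344


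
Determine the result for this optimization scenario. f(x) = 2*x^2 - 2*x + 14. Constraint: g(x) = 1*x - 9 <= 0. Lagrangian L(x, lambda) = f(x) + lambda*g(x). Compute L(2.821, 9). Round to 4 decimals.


Step 1: Evaluate f(x).
f(2.821) = 2*2.821^2 - 2*2.821 + 14 = 24.2741
Step 2: Evaluate g(x).
g(2.821) = 1*2.821 - 9 = -6.179
Step 3: Compute Lagrangian.
L = 24.2741 + 9*-6.179 = -31.3369


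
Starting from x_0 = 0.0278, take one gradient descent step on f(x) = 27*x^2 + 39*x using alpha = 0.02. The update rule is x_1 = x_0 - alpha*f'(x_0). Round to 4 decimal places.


We compute the gradient at x_0 and apply the update.
f'(x) = 54*x + 39
f'(0.0278) = 54*0.0278 + 39 = 40.5012
x_1 = 0.0278 - 0.02*40.5012 = -0.7822


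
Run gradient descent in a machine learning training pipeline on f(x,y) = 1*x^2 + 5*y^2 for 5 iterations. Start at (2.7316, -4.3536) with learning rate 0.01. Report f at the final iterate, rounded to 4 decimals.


Gradient descent on f(x,y) = 1*x^2 + 5*y^2.
Starting point: (2.7316, -4.3536), alpha = 0.01
Step 1: grad_x = 2*1*2.7316 = 5.4632, grad_y = 2*5*-4.3536 = -43.536
  x_1 = 2.7316 - 0.01*5.4632 = 2.677
  y_1 = -4.3536 - 0.01*-43.536 = -3.9182
Step 2: grad_x = 2*1*2.677 = 5.3539, grad_y = 2*5*-3.9182 = -39.1824
  x_2 = 2.677 - 0.01*5.3539 = 2.6234
  y_2 = -3.9182 - 0.01*-39.1824 = -3.5264
Step 3: grad_x = 2*1*2.6234 = 5.2469, grad_y = 2*5*-3.5264 = -35.2642
  x_3 = 2.6234 - 0.01*5.2469 = 2.571
  y_3 = -3.5264 - 0.01*-35.2642 = -3.1738
Step 4: grad_x = 2*1*2.571 = 5.1419, grad_y = 2*5*-3.1738 = -31.7377
  x_4 = 2.571 - 0.01*5.1419 = 2.5195
  y_4 = -3.1738 - 0.01*-31.7377 = -2.8564
Step 5: grad_x = 2*1*2.5195 = 5.0391, grad_y = 2*5*-2.8564 = -28.564
  x_5 = 2.5195 - 0.01*5.0391 = 2.4692
  y_5 = -2.8564 - 0.01*-28.564 = -2.5708
f(2.4692, -2.5708) = 1*2.4692^2 + 5*(-2.5708)^2 = 39.1407


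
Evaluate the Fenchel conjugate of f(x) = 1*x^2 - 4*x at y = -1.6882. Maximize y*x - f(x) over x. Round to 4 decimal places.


f*(y) = sup_x {y*x - a*x^2 - b*x} = sup_x {(y-b)*x - a*x^2}
FOC: (y - b) - 2a*x = 0 => x* = (y - b)/(2a)
x* = (-1.6882 + 4)/(2*1) = 1.1559
f*(-1.6882) = (y-b)^2/(4a) = (-1.6882 + 4)^2/(4*1)
= 5.3444/4 = 1.3361


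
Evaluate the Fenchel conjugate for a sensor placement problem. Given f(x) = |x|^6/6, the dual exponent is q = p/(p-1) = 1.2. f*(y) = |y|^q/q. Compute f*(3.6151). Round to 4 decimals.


The conjugate exponent q satisfies 1/p + 1/q = 1.
p = 6, so q = 6/(6 - 1) = 1.2
|y|^q = 3.6151^1.2 = 4.6746
f*(3.6151) = 4.6746 / 1.2 = 3.8955


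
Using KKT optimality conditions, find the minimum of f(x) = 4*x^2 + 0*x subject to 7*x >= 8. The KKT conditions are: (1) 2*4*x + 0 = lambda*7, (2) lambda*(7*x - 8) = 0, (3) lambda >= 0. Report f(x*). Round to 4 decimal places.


Step 1: Try lambda = 0 (constraint inactive).
x_unc = 0/(2*4) = 0.0
Check: 7*0.0 = 0.0 < 8 -- violated!
Step 2: Constraint must be active: 7*x = 8
x* = 8/7 = 1.1429 (rounded; the exact value 8/7 is used below)
lambda = (2*4*(8/7) + 0)/7 = 1.3061
Step 3: Compute optimal value.
f(x*) = 4*(8/7)^2 + 0*(8/7) = 5.2245


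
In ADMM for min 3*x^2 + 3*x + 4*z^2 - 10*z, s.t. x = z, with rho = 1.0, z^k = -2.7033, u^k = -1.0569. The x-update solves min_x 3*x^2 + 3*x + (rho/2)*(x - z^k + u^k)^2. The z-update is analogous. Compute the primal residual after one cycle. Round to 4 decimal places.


ADMM iteration with rho = 1.0, z^k = -2.7033, u^k = -1.0569
Step 1: x-update.
Minimize 3*x^2 + 3*x + (1.0/2)*(x + 2.7033 - 1.0569)^2
FOC: (2*3 + 1.0)*x = -3 + 1.0*(-2.7033 + 1.0569)
x^{k+1} = -0.6638
Step 2: z-update.
Minimize 4*z^2 - 10*z + (1.0/2)*(-0.6638 - z - 1.0569)^2
FOC: (2*4 + 1.0)*z = 10 + 1.0*(-0.6638 - 1.0569)
z^{k+1} = 0.9199
Step 3: u-update.
u^{k+1} = -1.0569 - 0.6638 - 0.9199 = -2.6406
Step 4: Primal residual = |-0.6638 - 0.9199| = 1.5837


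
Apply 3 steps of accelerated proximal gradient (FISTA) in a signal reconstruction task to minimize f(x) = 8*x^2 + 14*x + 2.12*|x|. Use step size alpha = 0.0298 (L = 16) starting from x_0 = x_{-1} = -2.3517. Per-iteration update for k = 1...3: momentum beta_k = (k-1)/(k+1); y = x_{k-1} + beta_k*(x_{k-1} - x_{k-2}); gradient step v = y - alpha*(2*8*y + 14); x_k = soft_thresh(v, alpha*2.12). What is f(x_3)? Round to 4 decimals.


FISTA on f(x) = 8*x^2 + 14*x + 2.12*|x|
L = 16, alpha = 0.0298
Iteration 1: beta = 0.0, y = -2.3517 + 0.0*(-2.3517 + 2.3517) = -2.3517
  grad(y) = -23.6272, v = y - alpha*grad = -1.6476
  prox(v) = soft_thresh(-1.6476, 0.0632) = -1.5844
Iteration 2: beta = 0.3333, y = -1.5844 + 0.3333*(-1.5844 + 2.3517) = -1.3287
  grad(y) = -7.2588, v = y - alpha*grad = -1.1124
  prox(v) = soft_thresh(-1.1124, 0.0632) = -1.0492
Iteration 3: beta = 0.5, y = -1.0492 + 0.5*(-1.0492 + 1.5844) = -0.7816
  grad(y) = 1.4949, v = y - alpha*grad = -0.8261
  prox(v) = soft_thresh(-0.8261, 0.0632) = -0.7629
f(x_3) = 8*(-0.7629)^2 + 14*(-0.7629) + 2.12*|-0.7629| = -4.4071


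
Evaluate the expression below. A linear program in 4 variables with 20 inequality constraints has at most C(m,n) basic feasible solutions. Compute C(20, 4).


Each vertex corresponds to some choice of n active constraints out of m, so the number of vertices is at most C(m, n) = m! / (n!(m-n)!).
m = 20, n = 4
Numerator: 20 * 19 * 18 * 17
Denominator: 4! = 24
C(20, 4) = 4845


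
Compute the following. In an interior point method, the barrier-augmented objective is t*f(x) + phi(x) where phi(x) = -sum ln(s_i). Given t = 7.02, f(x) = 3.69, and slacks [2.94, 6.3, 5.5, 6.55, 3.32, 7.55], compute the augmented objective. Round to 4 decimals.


Step 1: Compute log-barrier.
ln values: [1.0784, 1.8405, 1.7047, 1.8795, 1.2, 2.0215]
phi = -(1.0784 + 1.8405 + 1.7047 + 1.8795 + 1.2 + 2.0215) = -9.7247
Step 2: Compute augmented objective.
t*f(x) = 7.02*3.69 = 25.9038
Total = 25.9038 - 9.7247 = 16.1791


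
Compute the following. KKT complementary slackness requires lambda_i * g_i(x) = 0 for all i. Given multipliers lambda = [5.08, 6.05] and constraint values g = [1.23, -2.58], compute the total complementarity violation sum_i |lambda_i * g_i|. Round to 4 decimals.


KKT complementary slackness check:
lambda_1 * g_1 = 5.08 * 1.23 = 6.2484
lambda_2 * g_2 = 6.05 * -2.58 = -15.609
Total violation = 6.2484 + 15.609 = 21.8574


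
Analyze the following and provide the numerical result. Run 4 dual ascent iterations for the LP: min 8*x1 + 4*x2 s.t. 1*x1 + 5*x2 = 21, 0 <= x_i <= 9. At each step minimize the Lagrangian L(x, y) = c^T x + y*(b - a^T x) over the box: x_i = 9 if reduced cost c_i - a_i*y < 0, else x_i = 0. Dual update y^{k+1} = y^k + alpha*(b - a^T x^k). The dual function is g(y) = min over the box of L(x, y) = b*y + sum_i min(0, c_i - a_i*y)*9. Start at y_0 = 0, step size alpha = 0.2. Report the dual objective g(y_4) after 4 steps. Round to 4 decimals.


Dual ascent for LP: min 8*x1 + 4*x2, 1*x1 + 5*x2 = 21, 0 <= x_i <= 9
Step 1: y^k = 0.0, reduced costs: (8.0, 4.0)
  x^k = (0.0, 0.0), subgradient = b - a^T x = 21.0
  y^{k+1} = 0.0 + 0.2*21.0 = 4.2
Step 2: y^k = 4.2, reduced costs: (3.8, -17.0)
  x^k = (0.0, 9.0), subgradient = b - a^T x = -24.0
  y^{k+1} = 4.2 + 0.2*-24.0 = -0.6
Step 3: y^k = -0.6, reduced costs: (8.6, 7.0)
  x^k = (0.0, 0.0), subgradient = b - a^T x = 21.0
  y^{k+1} = -0.6 + 0.2*21.0 = 3.6
Step 4: y^k = 3.6, reduced costs: (4.4, -14.0)
  x^k = (0.0, 9.0), subgradient = b - a^T x = -24.0
  y^{k+1} = 3.6 + 0.2*-24.0 = -1.2
Dual objective at y_4 = -1.2: reduced costs (9.2, 10.0), box minimizer x = (0.0, 0.0)
g(y_4) = b*y + (c1 - a1*y)*x1 + (c2 - a2*y)*x2 = 21*(-1.2) + 9.2*0.0 + 10.0*0.0 = -25.2 + 0.0 + 0.0 = -25.2


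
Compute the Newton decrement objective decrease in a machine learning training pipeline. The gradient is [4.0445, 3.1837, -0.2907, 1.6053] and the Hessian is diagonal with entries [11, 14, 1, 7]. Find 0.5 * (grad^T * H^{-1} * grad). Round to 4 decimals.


Step 1: H is diagonal, so H^(-1) * g = [0.3677, 0.2274, -0.2907, 0.2293].
Step 2: g^T H^(-1) g = sum_i g_i^2 / H_ii
  = (4.0445)^2/11 + (3.1837)^2/14 + (-0.2907)^2/1 + (1.6053)^2/7
  = 1.4871 + 0.724 + 0.0845 + 0.3681 = 2.6637
Step 3: Objective decrease = 0.5 * g^T H^(-1) g = 1.3319


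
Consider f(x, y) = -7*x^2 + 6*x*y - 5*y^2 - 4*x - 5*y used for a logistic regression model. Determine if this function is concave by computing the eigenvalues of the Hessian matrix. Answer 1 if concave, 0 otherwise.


The Hessian of f(x,y) = -7*x^2 + 6*x*y - 5*y^2 - 4*x - 5*y is:
H = [[-14, 6], [6, -10]]
Trace = -14 - 10 = -24
Determinant = -14*-10 - (6)^2 = 104
Discriminant = (-24)^2 - 4*104 = 160.0
Eigenvalues: lambda_1 = -18.3246, lambda_2 = -5.6754
The function is concave.

1


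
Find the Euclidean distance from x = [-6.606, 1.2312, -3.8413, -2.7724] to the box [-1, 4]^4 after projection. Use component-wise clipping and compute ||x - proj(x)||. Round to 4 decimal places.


Project each component onto [-1, 4].
clip(-6.606) = -1.0, clip(1.2312) = 1.2312, clip(-3.8413) = -1.0, clip(-2.7724) = -1.0
Projection = [-1.0, 1.2312, -1.0, -1.0]
Squared diffs: [31.4272, 0.0, 8.073, 3.1414]
Distance = sqrt(42.6416) = 6.5301


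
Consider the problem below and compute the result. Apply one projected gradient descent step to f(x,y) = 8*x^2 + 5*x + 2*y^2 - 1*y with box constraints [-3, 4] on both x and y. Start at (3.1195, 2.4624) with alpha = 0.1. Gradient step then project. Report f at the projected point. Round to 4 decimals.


Step 1: Compute gradient at (3.1195, 2.4624).
grad_x = 2*8*3.1195 + 5 = 54.912
grad_y = 2*2*2.4624 - 1 = 8.8496
Step 2: Gradient step.
x_raw = 3.1195 - 0.1*54.912 = -2.3717
y_raw = 2.4624 - 0.1*8.8496 = 1.5774
Step 3: Project onto [-3, 4].
x_proj = clip(-2.3717) = -2.3717
y_proj = clip(1.5774) = 1.5774
Step 4: Evaluate f.
f(-2.3717, 1.5774) = 36.5404


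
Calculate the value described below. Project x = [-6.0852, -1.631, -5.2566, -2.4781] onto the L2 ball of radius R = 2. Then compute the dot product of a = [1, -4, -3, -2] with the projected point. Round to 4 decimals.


Step 1: Compute ||x|| (intermediates to 6 decimals).
||x|| = sqrt((-6.0852)^2 + (-1.631)^2 + (-5.2566)^2 + (-2.4781)^2) = 8.571035
Step 2: Project.
Since ||x|| > R, scale = R/||x|| = 2/8.571035 = 0.233344, proj(x) = scale * x
proj(x) = [-1.419945, -0.380584, -1.226596, -0.57825]
Step 3: Dot product.
a^T * proj(x) = 1*(-1.419945) - 4*(-0.380584) - 3*(-1.226596) - 2*(-0.57825) = 4.9387


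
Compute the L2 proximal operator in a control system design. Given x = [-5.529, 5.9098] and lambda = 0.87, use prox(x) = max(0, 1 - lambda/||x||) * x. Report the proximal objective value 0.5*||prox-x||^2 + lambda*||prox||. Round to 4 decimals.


Step 1: Compute ||x||.
||x|| = 8.0929
Step 2: Compute scaling factor.
scale = max(0, 1 - 0.87/8.0929) = 0.8925
Step 3: prox(x) = [-4.9346, 5.2745]
||prox(x)|| = 7.2229
Step 4: Proximal objective.
0.5*||prox-x||^2 = 0.3785
lambda*||prox|| = 6.2839
Total = 6.6624


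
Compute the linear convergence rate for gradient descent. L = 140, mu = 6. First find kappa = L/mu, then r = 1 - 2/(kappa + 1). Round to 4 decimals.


Step 1: Compute the condition number.
kappa = L/mu = 140/6 = 23.3333
Step 2: Compute the convergence rate.
r = 1 - 2/(kappa + 1) = 1 - 2*mu/(L + mu) = (L - mu)/(L + mu) = 134/146 = 0.9178


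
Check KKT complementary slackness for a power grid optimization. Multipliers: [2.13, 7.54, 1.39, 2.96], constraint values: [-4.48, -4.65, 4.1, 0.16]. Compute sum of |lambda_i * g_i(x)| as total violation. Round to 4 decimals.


KKT complementary slackness check:
lambda_1 * g_1 = 2.13 * -4.48 = -9.5424
lambda_2 * g_2 = 7.54 * -4.65 = -35.061
lambda_3 * g_3 = 1.39 * 4.1 = 5.699
lambda_4 * g_4 = 2.96 * 0.16 = 0.4736
Total violation = 9.5424 + 35.061 + 5.699 + 0.4736 = 50.776


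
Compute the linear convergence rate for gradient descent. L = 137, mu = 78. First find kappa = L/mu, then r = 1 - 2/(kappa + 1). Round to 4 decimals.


Step 1: Compute the condition number.
kappa = L/mu = 137/78 = 1.7564
Step 2: Compute the convergence rate.
r = 1 - 2/(kappa + 1) = 1 - 2*mu/(L + mu) = (L - mu)/(L + mu) = 59/215 = 0.2744


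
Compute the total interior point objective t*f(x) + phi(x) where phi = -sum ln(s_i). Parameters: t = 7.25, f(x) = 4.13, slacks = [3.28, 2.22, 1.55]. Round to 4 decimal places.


Step 1: Compute log-barrier.
ln values: [1.1878, 0.7975, 0.4383]
phi = -(1.1878 + 0.7975 + 0.4383) = -2.4236
Step 2: Compute augmented objective.
t*f(x) = 7.25*4.13 = 29.9425
Total = 29.9425 - 2.4236 = 27.5189


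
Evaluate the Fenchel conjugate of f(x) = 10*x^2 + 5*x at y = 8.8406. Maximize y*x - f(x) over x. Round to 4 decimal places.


f*(y) = sup_x {y*x - a*x^2 - b*x} = sup_x {(y-b)*x - a*x^2}
FOC: (y - b) - 2a*x = 0 => x* = (y - b)/(2a)
x* = (8.8406 - 5)/(2*10) = 0.192
f*(8.8406) = (y-b)^2/(4a) = (8.8406 - 5)^2/(4*10)
= 14.7502/40 = 0.3688


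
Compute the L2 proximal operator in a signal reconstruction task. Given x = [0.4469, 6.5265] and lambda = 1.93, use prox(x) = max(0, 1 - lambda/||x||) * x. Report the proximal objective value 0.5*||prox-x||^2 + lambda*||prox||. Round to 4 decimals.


Step 1: Compute ||x||.
||x|| = 6.5418
Step 2: Compute scaling factor.
scale = max(0, 1 - 1.93/6.5418) = 0.705
Step 3: prox(x) = [0.3151, 4.601]
||prox(x)|| = 4.6118
Step 4: Proximal objective.
0.5*||prox-x||^2 = 1.8625
lambda*||prox|| = 8.9008
Total = 10.7632


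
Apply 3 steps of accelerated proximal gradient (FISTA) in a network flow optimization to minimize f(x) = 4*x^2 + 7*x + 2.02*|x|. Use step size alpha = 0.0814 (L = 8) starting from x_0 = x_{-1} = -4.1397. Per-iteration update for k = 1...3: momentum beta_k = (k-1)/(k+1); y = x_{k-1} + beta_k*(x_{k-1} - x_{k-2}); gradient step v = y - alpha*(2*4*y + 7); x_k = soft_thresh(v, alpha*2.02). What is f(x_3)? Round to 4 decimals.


FISTA on f(x) = 4*x^2 + 7*x + 2.02*|x|
L = 8, alpha = 0.0814
Iteration 1: beta = 0.0, y = -4.1397 + 0.0*(-4.1397 + 4.1397) = -4.1397
  grad(y) = -26.1176, v = y - alpha*grad = -2.0137
  prox(v) = soft_thresh(-2.0137, 0.1644) = -1.8493
Iteration 2: beta = 0.3333, y = -1.8493 + 0.3333*(-1.8493 + 4.1397) = -1.0858
  grad(y) = -1.6867, v = y - alpha*grad = -0.9485
  prox(v) = soft_thresh(-0.9485, 0.1644) = -0.7841
Iteration 3: beta = 0.5, y = -0.7841 + 0.5*(-0.7841 + 1.8493) = -0.2515
  grad(y) = 4.9879, v = y - alpha*grad = -0.6575
  prox(v) = soft_thresh(-0.6575, 0.1644) = -0.4931
f(x_3) = 4*(-0.4931)^2 + 7*(-0.4931) + 2.02*|-0.4931| = -1.483


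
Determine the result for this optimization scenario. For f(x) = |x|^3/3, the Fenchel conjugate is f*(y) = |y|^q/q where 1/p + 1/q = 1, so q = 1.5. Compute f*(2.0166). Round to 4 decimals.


The conjugate exponent q satisfies 1/p + 1/q = 1.
p = 3, so q = 3/(3 - 1) = 1.5
|y|^q = 2.0166^1.5 = 2.8637
f*(2.0166) = 2.8637 / 1.5 = 1.9091


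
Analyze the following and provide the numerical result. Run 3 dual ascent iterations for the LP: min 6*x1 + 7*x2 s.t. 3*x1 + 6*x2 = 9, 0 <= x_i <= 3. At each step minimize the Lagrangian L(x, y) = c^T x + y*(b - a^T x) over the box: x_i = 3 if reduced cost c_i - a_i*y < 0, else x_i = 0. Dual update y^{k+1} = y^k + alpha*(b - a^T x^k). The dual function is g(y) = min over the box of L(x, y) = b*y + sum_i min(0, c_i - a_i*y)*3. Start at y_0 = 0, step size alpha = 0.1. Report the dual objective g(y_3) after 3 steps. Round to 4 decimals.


Dual ascent for LP: min 6*x1 + 7*x2, 3*x1 + 6*x2 = 9, 0 <= x_i <= 3
Step 1: y^k = 0.0, reduced costs: (6.0, 7.0)
  x^k = (0.0, 0.0), subgradient = b - a^T x = 9.0
  y^{k+1} = 0.0 + 0.1*9.0 = 0.9
Step 2: y^k = 0.9, reduced costs: (3.3, 1.6)
  x^k = (0.0, 0.0), subgradient = b - a^T x = 9.0
  y^{k+1} = 0.9 + 0.1*9.0 = 1.8
Step 3: y^k = 1.8, reduced costs: (0.6, -3.8)
  x^k = (0.0, 3.0), subgradient = b - a^T x = -9.0
  y^{k+1} = 1.8 + 0.1*-9.0 = 0.9
Dual objective at y_3 = 0.9: reduced costs (3.3, 1.6), box minimizer x = (0.0, 0.0)
g(y_3) = b*y + (c1 - a1*y)*x1 + (c2 - a2*y)*x2 = 9*0.9 + 3.3*0.0 + 1.6*0.0 = 8.1 + 0.0 + 0.0 = 8.1


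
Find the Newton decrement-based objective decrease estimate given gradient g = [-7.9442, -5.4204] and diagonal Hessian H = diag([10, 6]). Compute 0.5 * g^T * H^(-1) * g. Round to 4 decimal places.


Step 1: H is diagonal, so H^(-1) * g = [-0.7944, -0.9034].
Step 2: g^T H^(-1) g = sum_i g_i^2 / H_ii
  = (-7.9442)^2/10 + (-5.4204)^2/6
  = 6.311 + 4.8968 = 11.2078
Step 3: Objective decrease = 0.5 * g^T H^(-1) g = 5.6039


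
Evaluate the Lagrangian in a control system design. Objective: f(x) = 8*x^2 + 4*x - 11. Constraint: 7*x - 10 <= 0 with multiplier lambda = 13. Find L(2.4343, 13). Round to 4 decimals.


Step 1: Evaluate f(x).
f(2.4343) = 8*2.4343^2 + 4*2.4343 - 11 = 46.1437
Step 2: Evaluate g(x).
g(2.4343) = 7*2.4343 - 10 = 7.0401
Step 3: Compute Lagrangian.
L = 46.1437 + 13*7.0401 = 137.665
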